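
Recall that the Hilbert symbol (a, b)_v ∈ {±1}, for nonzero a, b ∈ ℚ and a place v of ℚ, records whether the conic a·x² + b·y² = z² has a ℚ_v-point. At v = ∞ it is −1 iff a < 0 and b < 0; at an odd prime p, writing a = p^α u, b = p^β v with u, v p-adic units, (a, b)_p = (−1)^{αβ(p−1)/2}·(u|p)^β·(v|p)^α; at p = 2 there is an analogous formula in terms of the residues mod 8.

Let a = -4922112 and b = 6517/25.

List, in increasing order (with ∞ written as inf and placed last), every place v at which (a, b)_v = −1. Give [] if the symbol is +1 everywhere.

Mod squares: a ≡ -19227, b ≡ 133. Check v ∈ {∞, 2, 3, 5, 7, 13, 17, 19, 29}.
v=∞: -19227 < 0 and 133 > 0  ⇒  (a,b)_∞ = +1.
v=2: v_2(a)=8, v_2(b)=0; units ≡ 5, 5 (mod 8); ε·ε+αω+βω = 0·0+8·1+0·1 ≡ 0  ⇒  (a,b)_2 = +1.
v=13: a=13^1·(≡1), b=13^0·(≡9) mod 13; (1|13)=+1, (9|13)=+1; (−1)^{1·0·6}·(+1)^0·(+1)^1 = +1.
v=5: a=5^0·(≡3), b=5^-2·(≡2) mod 5; (3|5)=-1, (2|5)=-1; (−1)^{0·-2·2}·(-1)^-2·(-1)^0 = +1.
v=3: a=3^1·(≡2), b=3^0·(≡1) mod 3; (2|3)=-1, (1|3)=+1; (−1)^{1·0·1}·(-1)^0·(+1)^1 = +1.
v=19: a=19^0·(≡9), b=19^1·(≡16) mod 19; (9|19)=+1, (16|19)=+1; (−1)^{0·1·9}·(+1)^1·(+1)^0 = +1.
v=29: a=29^1·(≡9), b=29^0·(≡2) mod 29; (9|29)=+1, (2|29)=-1; (−1)^{1·0·14}·(+1)^0·(-1)^1 = -1.
v=7: a=7^0·(≡1), b=7^3·(≡3) mod 7; (1|7)=+1, (3|7)=-1; (−1)^{0·3·3}·(+1)^3·(-1)^0 = +1.
v=17: a=17^1·(≡8), b=17^0·(≡5) mod 17; (8|17)=+1, (5|17)=-1; (−1)^{1·0·8}·(+1)^0·(-1)^1 = -1.
(-19227, 133 / ℚ) ramifies at {17, 29}: a division algebra.

[17, 29]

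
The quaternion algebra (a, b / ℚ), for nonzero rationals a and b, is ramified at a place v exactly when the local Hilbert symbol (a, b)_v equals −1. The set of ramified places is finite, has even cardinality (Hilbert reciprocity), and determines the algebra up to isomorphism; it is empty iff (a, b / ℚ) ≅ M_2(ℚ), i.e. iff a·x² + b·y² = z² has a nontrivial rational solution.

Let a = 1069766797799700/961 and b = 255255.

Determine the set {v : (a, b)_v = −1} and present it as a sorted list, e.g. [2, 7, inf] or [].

Mod squares: a ≡ 13, b ≡ 255255. Check v ∈ {∞, 2, 3, 5, 7, 11, 13, 17, 31}.
v=∞: 13 > 0 and 255255 > 0  ⇒  (a,b)_∞ = +1.
v=13: a=13^1·(≡10), b=13^1·(≡5) mod 13; (10|13)=+1, (5|13)=-1; (−1)^{1·1·6}·(+1)^1·(-1)^1 = -1.
v=2: v_2(a)=2, v_2(b)=0; units ≡ 5, 7 (mod 8); ε·ε+αω+βω = 0·1+2·0+0·1 ≡ 0  ⇒  (a,b)_2 = +1.
v=31: a=31^-2·(≡15), b=31^0·(≡1) mod 31; (15|31)=-1, (1|31)=+1; (−1)^{-2·0·15}·(-1)^0·(+1)^-2 = +1.
v=17: a=17^2·(≡13), b=17^1·(≡4) mod 17; (13|17)=+1, (4|17)=+1; (−1)^{2·1·8}·(+1)^1·(+1)^2 = +1.
v=7: a=7^4·(≡3), b=7^1·(≡2) mod 7; (3|7)=-1, (2|7)=+1; (−1)^{4·1·3}·(-1)^1·(+1)^4 = -1.
v=3: a=3^4·(≡1), b=3^1·(≡2) mod 3; (1|3)=+1, (2|3)=-1; (−1)^{4·1·1}·(+1)^1·(-1)^4 = +1.
v=11: a=11^4·(≡7), b=11^1·(≡6) mod 11; (7|11)=-1, (6|11)=-1; (−1)^{4·1·5}·(-1)^1·(-1)^4 = -1.
v=5: a=5^2·(≡3), b=5^1·(≡1) mod 5; (3|5)=-1, (1|5)=+1; (−1)^{2·1·2}·(-1)^1·(+1)^2 = -1.
(13, 255255 / ℚ) ramifies at {5, 7, 11, 13}: a division algebra.

[5, 7, 11, 13]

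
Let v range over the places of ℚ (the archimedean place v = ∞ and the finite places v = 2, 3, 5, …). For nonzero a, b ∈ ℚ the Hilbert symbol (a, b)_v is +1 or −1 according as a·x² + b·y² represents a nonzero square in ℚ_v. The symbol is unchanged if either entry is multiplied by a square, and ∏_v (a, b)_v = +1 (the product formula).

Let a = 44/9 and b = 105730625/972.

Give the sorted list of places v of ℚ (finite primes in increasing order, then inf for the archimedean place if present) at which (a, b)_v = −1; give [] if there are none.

[2, 3, 11, 13]

(a, b) ≡ (11, 3003) mod (ℚ^×)²; places V = {2, 3, 5, 7, 11, 13, ∞}.
(a,b)_13: α=0, u≡2; β=3, v≡9 (mod 13); (2|13)=-1, (9|13)=+1; sign (−1)^0·-1^3·+1^0 = -1.
(a,b)_∞: sgn(11)=+, sgn(3003)=+, so +1.
(a,b)_7: α=0, u≡1; β=1, v≡1 (mod 7); (1|7)=+1, (1|7)=+1; sign (−1)^0·+1^1·+1^0 = +1.
(a,b)_5: α=0, u≡1; β=4, v≡2 (mod 5); (1|5)=+1, (2|5)=-1; sign (−1)^0·+1^4·-1^0 = +1.
(a,b)_3: α=-2, u≡2; β=-5, v≡2 (mod 3); (2|3)=-1, (2|3)=-1; sign (−1)^0·-1^-5·-1^-2 = -1.
(a,b)_11: α=1, u≡9; β=1, v≡5 (mod 11); (9|11)=+1, (5|11)=+1; sign (−1)^1·+1^1·+1^1 = -1.
(a,b)_2: α=2, β=-2; u≡3, v≡3 (mod 8); ε(u)ε(v)=1·1, αω(v)=2·1, βω(u)=-2·1; sum ≡ 1  ⇒  -1.
Ram(11, 3003) = {2, 3, 11, 13}; no ℚ_2-point on the conic.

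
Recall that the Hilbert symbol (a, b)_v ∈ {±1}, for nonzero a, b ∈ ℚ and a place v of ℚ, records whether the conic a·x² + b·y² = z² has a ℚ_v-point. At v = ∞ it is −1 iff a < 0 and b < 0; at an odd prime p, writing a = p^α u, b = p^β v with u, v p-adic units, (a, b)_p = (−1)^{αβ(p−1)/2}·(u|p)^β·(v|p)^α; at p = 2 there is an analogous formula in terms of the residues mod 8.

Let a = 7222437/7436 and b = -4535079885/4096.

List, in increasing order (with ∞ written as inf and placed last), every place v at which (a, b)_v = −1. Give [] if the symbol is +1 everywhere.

Mod squares: a ≡ 16687, b ≡ -599165. Check v ∈ {∞, 2, 3, 5, 7, 11, 13, 17, 19, 23, 29, 37, 41, 53}.
v=19: a=19^0·(≡17), b=19^1·(≡17) mod 19; (17|19)=+1, (17|19)=+1; (−1)^{0·1·9}·(+1)^1·(+1)^0 = +1.
v=3: a=3^2·(≡1), b=3^2·(≡1) mod 3; (1|3)=+1, (1|3)=+1; (−1)^{2·2·1}·(+1)^2·(+1)^2 = +1.
v=2: v_2(a)=-2, v_2(b)=-12; units ≡ 7, 3 (mod 8); ε·ε+αω+βω = 1·1+-2·1+-12·0 ≡ 1  ⇒  (a,b)_2 = -1.
v=29: a=29^0·(≡11), b=29^2·(≡1) mod 29; (11|29)=-1, (1|29)=+1; (−1)^{0·2·14}·(-1)^2·(+1)^0 = +1.
v=∞: 16687 > 0 and -599165 < 0  ⇒  (a,b)_∞ = +1.
v=17: a=17^0·(≡3), b=17^1·(≡16) mod 17; (3|17)=-1, (16|17)=+1; (−1)^{0·1·8}·(-1)^1·(+1)^0 = -1.
v=37: a=37^1·(≡11), b=37^0·(≡29) mod 37; (11|37)=+1, (29|37)=-1; (−1)^{1·0·18}·(+1)^0·(-1)^1 = -1.
v=53: a=53^0·(≡51), b=53^1·(≡46) mod 53; (51|53)=-1, (46|53)=+1; (−1)^{0·1·26}·(-1)^1·(+1)^0 = -1.
v=11: a=11^-1·(≡7), b=11^0·(≡4) mod 11; (7|11)=-1, (4|11)=+1; (−1)^{-1·0·5}·(-1)^0·(+1)^-1 = +1.
v=13: a=13^-2·(≡8), b=13^0·(≡2) mod 13; (8|13)=-1, (2|13)=-1; (−1)^{-2·0·6}·(-1)^0·(-1)^-2 = +1.
v=23: a=23^2·(≡2), b=23^0·(≡8) mod 23; (2|23)=+1, (8|23)=+1; (−1)^{2·0·11}·(+1)^0·(+1)^2 = +1.
v=5: a=5^0·(≡2), b=5^1·(≡3) mod 5; (2|5)=-1, (3|5)=-1; (−1)^{0·1·2}·(-1)^1·(-1)^0 = -1.
v=41: a=41^1·(≡26), b=41^0·(≡36) mod 41; (26|41)=-1, (36|41)=+1; (−1)^{1·0·20}·(-1)^0·(+1)^1 = +1.
v=7: a=7^0·(≡6), b=7^1·(≡2) mod 7; (6|7)=-1, (2|7)=+1; (−1)^{0·1·3}·(-1)^1·(+1)^0 = -1.
|Ram(16687, -599165)| = 6, even; anisotropic at {2, 5, 7, 17, 37, 53}.

[2, 5, 7, 17, 37, 53]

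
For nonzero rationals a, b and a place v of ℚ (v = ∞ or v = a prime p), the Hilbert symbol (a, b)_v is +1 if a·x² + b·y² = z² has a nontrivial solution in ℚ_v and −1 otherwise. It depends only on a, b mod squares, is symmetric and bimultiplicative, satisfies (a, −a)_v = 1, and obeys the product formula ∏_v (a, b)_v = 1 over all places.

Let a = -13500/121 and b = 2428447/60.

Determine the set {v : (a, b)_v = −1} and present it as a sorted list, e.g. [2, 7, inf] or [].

[5, 7]

(a, b) ≡ (-15, 105) mod (ℚ^×)²; places V = {2, 3, 5, 7, 11, 19, 31, ∞}.
(a,b)_11: α=-2, u≡8; β=0, v≡2 (mod 11); (8|11)=-1, (2|11)=-1; sign (−1)^0·-1^0·-1^-2 = +1.
(a,b)_31: α=0, u≡5; β=2, v≡23 (mod 31); (5|31)=+1, (23|31)=-1; sign (−1)^0·+1^2·-1^0 = +1.
(a,b)_2: α=2, β=-2; u≡1, v≡1 (mod 8); ε(u)ε(v)=0·0, αω(v)=2·0, βω(u)=-2·0; sum ≡ 0  ⇒  +1.
(a,b)_19: α=0, u≡4; β=2, v≡13 (mod 19); (4|19)=+1, (13|19)=-1; sign (−1)^0·+1^2·-1^0 = +1.
(a,b)_7: α=0, u≡5; β=1, v≡2 (mod 7); (5|7)=-1, (2|7)=+1; sign (−1)^0·-1^1·+1^0 = -1.
(a,b)_5: α=3, u≡2; β=-1, v≡1 (mod 5); (2|5)=-1, (1|5)=+1; sign (−1)^0·-1^-1·+1^3 = -1.
(a,b)_∞: sgn(-15)=−, sgn(105)=+, so +1.
(a,b)_3: α=3, u≡1; β=-1, v≡2 (mod 3); (1|3)=+1, (2|3)=-1; sign (−1)^1·+1^-1·-1^3 = +1.
|Ram(-15, 105)| = 2, even; anisotropic at {5, 7}.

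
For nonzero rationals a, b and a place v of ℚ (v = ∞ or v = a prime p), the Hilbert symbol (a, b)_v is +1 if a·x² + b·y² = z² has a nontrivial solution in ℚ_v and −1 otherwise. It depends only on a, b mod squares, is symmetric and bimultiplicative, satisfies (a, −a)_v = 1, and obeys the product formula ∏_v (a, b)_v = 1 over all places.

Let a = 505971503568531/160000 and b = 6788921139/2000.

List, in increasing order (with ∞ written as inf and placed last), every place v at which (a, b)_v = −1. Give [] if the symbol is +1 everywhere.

(a, b) ≡ (11, 55) mod (ℚ^×)²; places V = {2, 3, 5, 7, 11, 13, ∞}.
(a,b)_13: α=6, u≡5; β=4, v≡3 (mod 13); (5|13)=-1, (3|13)=+1; sign (−1)^0·-1^4·+1^6 = +1.
(a,b)_5: α=-4, u≡1; β=-3, v≡4 (mod 5); (1|5)=+1, (4|5)=+1; sign (−1)^0·+1^-3·+1^-4 = +1.
(a,b)_7: α=6, u≡2; β=4, v≡3 (mod 7); (2|7)=+1, (3|7)=-1; sign (−1)^0·+1^4·-1^6 = +1.
(a,b)_2: α=-8, β=-4; u≡3, v≡7 (mod 8); ε(u)ε(v)=1·1, αω(v)=-8·0, βω(u)=-4·1; sum ≡ 1  ⇒  -1.
(a,b)_∞: sgn(11)=+, sgn(55)=+, so +1.
(a,b)_3: α=4, u≡2; β=2, v≡1 (mod 3); (2|3)=-1, (1|3)=+1; sign (−1)^0·-1^2·+1^4 = +1.
(a,b)_11: α=1, u≡9; β=1, v≡4 (mod 11); (9|11)=+1, (4|11)=+1; sign (−1)^1·+1^1·+1^1 = -1.
|Ram(11, 55)| = 2, even; anisotropic at {2, 11}.

[2, 11]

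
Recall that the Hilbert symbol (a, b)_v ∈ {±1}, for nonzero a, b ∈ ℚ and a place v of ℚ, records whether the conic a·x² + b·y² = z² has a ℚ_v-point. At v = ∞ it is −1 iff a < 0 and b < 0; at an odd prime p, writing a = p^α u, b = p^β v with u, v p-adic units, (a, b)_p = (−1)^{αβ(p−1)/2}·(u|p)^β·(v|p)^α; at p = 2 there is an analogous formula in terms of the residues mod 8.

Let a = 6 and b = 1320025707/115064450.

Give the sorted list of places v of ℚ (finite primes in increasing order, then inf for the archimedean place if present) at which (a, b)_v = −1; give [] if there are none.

(a, b) ≡ (6, 6006) mod (ℚ^×)²; places V = {2, 3, 5, 7, 11, 13, 17, 37, 41, ∞}.
(a,b)_37: α=0, u≡6; β=-2, v≡12 (mod 37); (6|37)=-1, (12|37)=+1; sign (−1)^0·-1^-2·+1^0 = +1.
(a,b)_7: α=0, u≡6; β=1, v≡2 (mod 7); (6|7)=-1, (2|7)=+1; sign (−1)^0·-1^1·+1^0 = -1.
(a,b)_17: α=0, u≡6; β=2, v≡3 (mod 17); (6|17)=-1, (3|17)=-1; sign (−1)^0·-1^2·-1^0 = +1.
(a,b)_3: α=1, u≡2; β=3, v≡1 (mod 3); (2|3)=-1, (1|3)=+1; sign (−1)^1·-1^3·+1^1 = +1.
(a,b)_∞: sgn(6)=+, sgn(6006)=+, so +1.
(a,b)_5: α=0, u≡1; β=-2, v≡4 (mod 5); (1|5)=+1, (4|5)=+1; sign (−1)^0·+1^-2·+1^0 = +1.
(a,b)_13: α=0, u≡6; β=3, v≡7 (mod 13); (6|13)=-1, (7|13)=-1; sign (−1)^0·-1^3·-1^0 = -1.
(a,b)_2: α=1, β=-1; u≡3, v≡3 (mod 8); ε(u)ε(v)=1·1, αω(v)=1·1, βω(u)=-1·1; sum ≡ 1  ⇒  -1.
(a,b)_11: α=0, u≡6; β=1, v≡8 (mod 11); (6|11)=-1, (8|11)=-1; sign (−1)^0·-1^1·-1^0 = -1.
(a,b)_41: α=0, u≡6; β=-2, v≡37 (mod 41); (6|41)=-1, (37|41)=+1; sign (−1)^0·-1^-2·+1^0 = +1.
|Ram(6, 6006)| = 4, even; anisotropic at {2, 7, 11, 13}.

[2, 7, 11, 13]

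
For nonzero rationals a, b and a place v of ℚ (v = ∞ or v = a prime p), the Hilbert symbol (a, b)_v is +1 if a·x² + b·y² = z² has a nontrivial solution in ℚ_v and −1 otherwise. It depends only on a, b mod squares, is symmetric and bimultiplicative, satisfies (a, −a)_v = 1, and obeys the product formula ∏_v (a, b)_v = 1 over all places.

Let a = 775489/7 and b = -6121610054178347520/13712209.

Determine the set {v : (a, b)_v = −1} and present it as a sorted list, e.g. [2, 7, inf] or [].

[2, 5, 7, 17]

(a, b) ≡ (44863, -170) mod (ℚ^×)²; places V = {2, 3, 5, 7, 11, 13, 17, 23, 29, ∞}.
(a,b)_11: α=2, u≡1; β=2, v≡7 (mod 11); (1|11)=+1, (7|11)=-1; sign (−1)^0·+1^2·-1^2 = +1.
(a,b)_7: α=-1, u≡1; β=-2, v≡3 (mod 7); (1|7)=+1, (3|7)=-1; sign (−1)^0·+1^-2·-1^-1 = -1.
(a,b)_5: α=0, u≡2; β=1, v≡4 (mod 5); (2|5)=-1, (4|5)=+1; sign (−1)^0·-1^1·+1^0 = -1.
(a,b)_17: α=1, u≡13; β=3, v≡6 (mod 17); (13|17)=+1, (6|17)=-1; sign (−1)^0·+1^3·-1^1 = -1.
(a,b)_∞: sgn(44863)=+, sgn(-170)=−, so +1.
(a,b)_2: α=0, β=9; u≡7, v≡3 (mod 8); ε(u)ε(v)=1·1, αω(v)=0·1, βω(u)=9·0; sum ≡ 1  ⇒  -1.
(a,b)_23: α=0, u≡3; β=-4, v≡20 (mod 23); (3|23)=+1, (20|23)=-1; sign (−1)^0·+1^-4·-1^0 = +1.
(a,b)_3: α=0, u≡1; β=14, v≡1 (mod 3); (1|3)=+1, (1|3)=+1; sign (−1)^0·+1^14·+1^0 = +1.
(a,b)_29: α=1, u≡17; β=2, v≡7 (mod 29); (17|29)=-1, (7|29)=+1; sign (−1)^0·-1^2·+1^1 = +1.
(a,b)_13: α=1, u≡5; β=0, v≡10 (mod 13); (5|13)=-1, (10|13)=+1; sign (−1)^0·-1^0·+1^1 = +1.
|Ram(44863, -170)| = 4, even; anisotropic at {2, 5, 7, 17}.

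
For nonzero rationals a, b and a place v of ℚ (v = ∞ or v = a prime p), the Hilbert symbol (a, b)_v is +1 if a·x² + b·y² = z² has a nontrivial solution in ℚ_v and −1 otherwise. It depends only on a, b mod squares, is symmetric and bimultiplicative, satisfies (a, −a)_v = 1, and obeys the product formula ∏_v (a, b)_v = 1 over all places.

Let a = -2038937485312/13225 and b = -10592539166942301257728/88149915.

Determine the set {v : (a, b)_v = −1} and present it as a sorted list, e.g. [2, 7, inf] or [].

[2, 5, 13, inf]

Mod squares: a ≡ -13, b ≡ -15470. Check v ∈ {∞, 2, 3, 5, 7, 13, 17, 23}.
v=3: a=3^0·(≡2), b=3^-2·(≡1) mod 3; (2|3)=-1, (1|3)=+1; (−1)^{0·-2·1}·(-1)^-2·(+1)^0 = +1.
v=7: a=7^2·(≡2), b=7^-1·(≡4) mod 7; (2|7)=+1, (4|7)=+1; (−1)^{2·-1·3}·(+1)^-1·(+1)^2 = +1.
v=2: v_2(a)=16, v_2(b)=35; units ≡ 3, 1 (mod 8); ε·ε+αω+βω = 1·0+16·0+35·1 ≡ 1  ⇒  (a,b)_2 = -1.
v=17: a=17^2·(≡9), b=17^3·(≡1) mod 17; (9|17)=+1, (1|17)=+1; (−1)^{2·3·8}·(+1)^3·(+1)^2 = +1.
v=5: a=5^-2·(≡2), b=5^-1·(≡4) mod 5; (2|5)=-1, (4|5)=+1; (−1)^{-2·-1·2}·(-1)^-1·(+1)^-2 = -1.
v=∞: -13 < 0 and -15470 < 0  ⇒  (a,b)_∞ = -1.
v=23: a=23^-2·(≡10), b=23^-4·(≡3) mod 23; (10|23)=-1, (3|23)=+1; (−1)^{-2·-4·11}·(-1)^-4·(+1)^-2 = +1.
v=13: a=13^3·(≡10), b=13^7·(≡8) mod 13; (10|13)=+1, (8|13)=-1; (−1)^{3·7·6}·(+1)^7·(-1)^3 = -1.
Ram(-13, -15470) = {2, 5, 13, ∞}; no ℚ_2-point on the conic.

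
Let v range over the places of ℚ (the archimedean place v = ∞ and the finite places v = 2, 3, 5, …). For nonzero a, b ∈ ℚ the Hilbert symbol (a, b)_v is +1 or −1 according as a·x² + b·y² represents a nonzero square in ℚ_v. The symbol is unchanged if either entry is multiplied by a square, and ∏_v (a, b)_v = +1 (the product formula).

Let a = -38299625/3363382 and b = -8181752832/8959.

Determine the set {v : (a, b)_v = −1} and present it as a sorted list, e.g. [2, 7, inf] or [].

[5, 11, 29, 31, 37, inf]

Mod squares: a ≡ -4070, b ≡ -227447. Check v ∈ {∞, 2, 3, 5, 7, 11, 13, 17, 23, 29, 31, 37}.
v=7: a=7^2·(≡2), b=7^0·(≡1) mod 7; (2|7)=+1, (1|7)=+1; (−1)^{2·0·3}·(+1)^0·(+1)^2 = +1.
v=3: a=3^0·(≡1), b=3^2·(≡1) mod 3; (1|3)=+1, (1|3)=+1; (−1)^{0·2·1}·(+1)^2·(+1)^0 = +1.
v=2: v_2(a)=-1, v_2(b)=10; units ≡ 5, 1 (mod 8); ε·ε+αω+βω = 0·0+-1·0+10·1 ≡ 0  ⇒  (a,b)_2 = +1.
v=11: a=11^-1·(≡9), b=11^3·(≡5) mod 11; (9|11)=+1, (5|11)=+1; (−1)^{-1·3·5}·(+1)^3·(+1)^-1 = -1.
v=∞: -4070 < 0 and -227447 < 0  ⇒  (a,b)_∞ = -1.
v=37: a=37^1·(≡3), b=37^0·(≡8) mod 37; (3|37)=+1, (8|37)=-1; (−1)^{1·0·18}·(+1)^0·(-1)^1 = -1.
v=5: a=5^3·(≡4), b=5^0·(≡2) mod 5; (4|5)=+1, (2|5)=-1; (−1)^{3·0·2}·(+1)^0·(-1)^3 = -1.
v=31: a=31^0·(≡27), b=31^-1·(≡4) mod 31; (27|31)=-1, (4|31)=+1; (−1)^{0·-1·15}·(-1)^-1·(+1)^0 = -1.
v=29: a=29^0·(≡12), b=29^1·(≡4) mod 29; (12|29)=-1, (4|29)=+1; (−1)^{0·1·14}·(-1)^1·(+1)^0 = -1.
v=13: a=13^2·(≡12), b=13^0·(≡10) mod 13; (12|13)=+1, (10|13)=+1; (−1)^{2·0·6}·(+1)^0·(+1)^2 = +1.
v=17: a=17^-2·(≡10), b=17^-2·(≡2) mod 17; (10|17)=-1, (2|17)=+1; (−1)^{-2·-2·8}·(-1)^-2·(+1)^-2 = +1.
v=23: a=23^-2·(≡9), b=23^1·(≡1) mod 23; (9|23)=+1, (1|23)=+1; (−1)^{-2·1·11}·(+1)^1·(+1)^-2 = +1.
Ram(-4070, -227447) = {5, 11, 29, 31, 37, ∞}; no ℚ_5-point on the conic.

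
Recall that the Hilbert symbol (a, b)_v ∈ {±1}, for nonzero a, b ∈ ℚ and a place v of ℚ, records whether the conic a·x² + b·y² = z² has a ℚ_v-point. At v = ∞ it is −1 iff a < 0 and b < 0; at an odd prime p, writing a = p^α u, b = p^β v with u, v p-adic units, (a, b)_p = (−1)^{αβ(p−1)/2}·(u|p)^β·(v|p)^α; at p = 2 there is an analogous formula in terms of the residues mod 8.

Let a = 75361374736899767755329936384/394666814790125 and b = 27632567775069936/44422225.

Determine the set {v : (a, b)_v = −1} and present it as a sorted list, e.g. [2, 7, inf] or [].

[2, 7, 17, 23]

Mod squares: a ≡ 595, b ≡ 391. Check v ∈ {∞, 2, 3, 5, 7, 11, 17, 23, 29, 31, 43}.
v=5: a=5^-3·(≡4), b=5^-2·(≡4) mod 5; (4|5)=+1, (4|5)=+1; (−1)^{-3·-2·2}·(+1)^-2·(+1)^-3 = +1.
v=3: a=3^4·(≡1), b=3^2·(≡1) mod 3; (1|3)=+1, (1|3)=+1; (−1)^{4·2·1}·(+1)^2·(+1)^4 = +1.
v=17: a=17^5·(≡15), b=17^3·(≡14) mod 17; (15|17)=+1, (14|17)=-1; (−1)^{5·3·8}·(+1)^3·(-1)^5 = -1.
v=11: a=11^2·(≡3), b=11^0·(≡8) mod 11; (3|11)=+1, (8|11)=-1; (−1)^{2·0·5}·(+1)^0·(-1)^2 = +1.
v=7: a=7^5·(≡4), b=7^4·(≡6) mod 7; (4|7)=+1, (6|7)=-1; (−1)^{5·4·3}·(+1)^4·(-1)^5 = -1.
v=31: a=31^-4·(≡22), b=31^-2·(≡16) mod 31; (22|31)=-1, (16|31)=+1; (−1)^{-4·-2·15}·(-1)^-2·(+1)^-4 = +1.
v=43: a=43^-4·(≡10), b=43^-2·(≡41) mod 43; (10|43)=+1, (41|43)=+1; (−1)^{-4·-2·21}·(+1)^-2·(+1)^-4 = +1.
v=2: v_2(a)=10, v_2(b)=4; units ≡ 3, 7 (mod 8); ε·ε+αω+βω = 1·1+10·0+4·1 ≡ 1  ⇒  (a,b)_2 = -1.
v=23: a=23^2·(≡17), b=23^1·(≡11) mod 23; (17|23)=-1, (11|23)=-1; (−1)^{2·1·11}·(-1)^1·(-1)^2 = -1.
v=29: a=29^6·(≡10), b=29^4·(≡21) mod 29; (10|29)=-1, (21|29)=-1; (−1)^{6·4·14}·(-1)^4·(-1)^6 = +1.
v=∞: 595 > 0 and 391 > 0  ⇒  (a,b)_∞ = +1.
|Ram(595, 391)| = 4, even; anisotropic at {2, 7, 17, 23}.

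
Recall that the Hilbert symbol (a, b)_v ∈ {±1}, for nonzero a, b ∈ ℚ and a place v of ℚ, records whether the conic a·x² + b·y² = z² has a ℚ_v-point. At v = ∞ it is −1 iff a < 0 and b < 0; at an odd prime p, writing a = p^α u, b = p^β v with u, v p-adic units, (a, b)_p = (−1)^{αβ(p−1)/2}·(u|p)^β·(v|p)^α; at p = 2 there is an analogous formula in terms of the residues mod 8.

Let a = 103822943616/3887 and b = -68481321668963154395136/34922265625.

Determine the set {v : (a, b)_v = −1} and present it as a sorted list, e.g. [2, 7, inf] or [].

Mod squares: a ≡ 138, b ≡ -1914. Check v ∈ {∞, 2, 3, 5, 7, 11, 13, 23, 29}.
v=∞: 138 > 0 and -1914 < 0  ⇒  (a,b)_∞ = +1.
v=7: a=7^2·(≡6), b=7^6·(≡1) mod 7; (6|7)=-1, (1|7)=+1; (−1)^{2·6·3}·(-1)^6·(+1)^2 = +1.
v=29: a=29^2·(≡23), b=29^5·(≡3) mod 29; (23|29)=+1, (3|29)=-1; (−1)^{2·5·14}·(+1)^5·(-1)^2 = +1.
v=2: v_2(a)=7, v_2(b)=17; units ≡ 5, 3 (mod 8); ε·ε+αω+βω = 0·1+7·1+17·1 ≡ 0  ⇒  (a,b)_2 = +1.
v=3: a=3^9·(≡1), b=3^9·(≡1) mod 3; (1|3)=+1, (1|3)=+1; (−1)^{9·9·1}·(+1)^9·(+1)^9 = -1.
v=13: a=13^-2·(≡8), b=13^-2·(≡1) mod 13; (8|13)=-1, (1|13)=+1; (−1)^{-2·-2·6}·(-1)^-2·(+1)^-2 = +1.
v=5: a=5^0·(≡3), b=5^-8·(≡4) mod 5; (3|5)=-1, (4|5)=+1; (−1)^{0·-8·2}·(-1)^-8·(+1)^0 = +1.
v=23: a=23^-1·(≡8), b=23^-2·(≡13) mod 23; (8|23)=+1, (13|23)=+1; (−1)^{-1·-2·11}·(+1)^-2·(+1)^-1 = +1.
v=11: a=11^0·(≡10), b=11^1·(≡7) mod 11; (10|11)=-1, (7|11)=-1; (−1)^{0·1·5}·(-1)^1·(-1)^0 = -1.
|Ram(138, -1914)| = 2, even; anisotropic at {3, 11}.

[3, 11]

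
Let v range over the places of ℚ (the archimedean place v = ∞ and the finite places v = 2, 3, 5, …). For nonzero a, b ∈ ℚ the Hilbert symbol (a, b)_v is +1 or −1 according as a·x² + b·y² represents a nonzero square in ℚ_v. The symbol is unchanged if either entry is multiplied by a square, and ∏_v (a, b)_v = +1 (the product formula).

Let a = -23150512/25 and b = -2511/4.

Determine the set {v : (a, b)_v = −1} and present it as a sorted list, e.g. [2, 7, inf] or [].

[11, 23, 43, inf]

(a, b) ≡ (-1446907, -31) mod (ℚ^×)²; places V = {2, 3, 5, 7, 11, 19, 23, 31, 43, ∞}.
(a,b)_19: α=1, u≡10; β=0, v≡4 (mod 19); (10|19)=-1, (4|19)=+1; sign (−1)^0·-1^0·+1^1 = +1.
(a,b)_2: α=4, β=-2; u≡5, v≡1 (mod 8); ε(u)ε(v)=0·0, αω(v)=4·0, βω(u)=-2·1; sum ≡ 0  ⇒  +1.
(a,b)_3: α=0, u≡2; β=4, v≡2 (mod 3); (2|3)=-1, (2|3)=-1; sign (−1)^0·-1^4·-1^0 = +1.
(a,b)_7: α=1, u≡1; β=0, v≡4 (mod 7); (1|7)=+1, (4|7)=+1; sign (−1)^0·+1^0·+1^1 = +1.
(a,b)_5: α=-2, u≡3; β=0, v≡1 (mod 5); (3|5)=-1, (1|5)=+1; sign (−1)^0·-1^0·+1^-2 = +1.
(a,b)_23: α=1, u≡14; β=0, v≡22 (mod 23); (14|23)=-1, (22|23)=-1; sign (−1)^0·-1^0·-1^1 = -1.
(a,b)_43: α=1, u≡30; β=0, v≡28 (mod 43); (30|43)=-1, (28|43)=-1; sign (−1)^0·-1^0·-1^1 = -1.
(a,b)_∞: sgn(-1446907)=−, sgn(-31)=−, so -1.
(a,b)_11: α=1, u≡9; β=0, v≡2 (mod 11); (9|11)=+1, (2|11)=-1; sign (−1)^0·+1^0·-1^1 = -1.
(a,b)_31: α=0, u≡14; β=1, v≡3 (mod 31); (14|31)=+1, (3|31)=-1; sign (−1)^0·+1^1·-1^0 = +1.
Ram(-1446907, -31) = {11, 23, 43, ∞}; no ℚ_11-point on the conic.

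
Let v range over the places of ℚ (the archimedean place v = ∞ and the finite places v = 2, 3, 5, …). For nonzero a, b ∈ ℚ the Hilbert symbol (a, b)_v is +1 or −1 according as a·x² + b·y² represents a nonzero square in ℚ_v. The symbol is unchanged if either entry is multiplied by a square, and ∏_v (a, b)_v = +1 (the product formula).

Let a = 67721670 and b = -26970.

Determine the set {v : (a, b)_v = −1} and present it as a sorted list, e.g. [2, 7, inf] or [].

(a, b) ≡ (870, -26970) mod (ℚ^×)²; places V = {2, 3, 5, 29, 31, ∞}.
(a,b)_2: α=1, β=1; u≡3, v≡3 (mod 8); ε(u)ε(v)=1·1, αω(v)=1·1, βω(u)=1·1; sum ≡ 1  ⇒  -1.
(a,b)_31: α=2, u≡7; β=1, v≡29 (mod 31); (7|31)=+1, (29|31)=-1; sign (−1)^0·+1^1·-1^2 = +1.
(a,b)_3: α=5, u≡2; β=1, v≡1 (mod 3); (2|3)=-1, (1|3)=+1; sign (−1)^1·-1^1·+1^5 = +1.
(a,b)_∞: sgn(870)=+, sgn(-26970)=−, so +1.
(a,b)_5: α=1, u≡4; β=1, v≡1 (mod 5); (4|5)=+1, (1|5)=+1; sign (−1)^0·+1^1·+1^1 = +1.
(a,b)_29: α=1, u≡5; β=1, v≡27 (mod 29); (5|29)=+1, (27|29)=-1; sign (−1)^0·+1^1·-1^1 = -1.
(870, -26970 / ℚ) ramifies at {2, 29}: a division algebra.

[2, 29]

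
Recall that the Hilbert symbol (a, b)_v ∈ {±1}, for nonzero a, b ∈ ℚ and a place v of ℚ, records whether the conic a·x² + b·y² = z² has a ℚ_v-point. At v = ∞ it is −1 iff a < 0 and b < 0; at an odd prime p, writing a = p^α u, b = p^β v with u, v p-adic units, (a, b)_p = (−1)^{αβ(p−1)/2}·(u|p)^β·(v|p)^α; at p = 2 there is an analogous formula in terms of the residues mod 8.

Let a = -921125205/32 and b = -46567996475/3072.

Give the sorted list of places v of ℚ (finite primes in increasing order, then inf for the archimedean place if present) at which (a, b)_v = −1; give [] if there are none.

Mod squares: a ≡ -10010, b ≡ -33. Check v ∈ {∞, 2, 3, 5, 7, 11, 13}.
v=7: a=7^1·(≡6), b=7^2·(≡4) mod 7; (6|7)=-1, (4|7)=+1; (−1)^{1·2·3}·(-1)^2·(+1)^1 = +1.
v=2: v_2(a)=-5, v_2(b)=-10; units ≡ 3, 7 (mod 8); ε·ε+αω+βω = 1·1+-5·0+-10·1 ≡ 1  ⇒  (a,b)_2 = -1.
v=∞: -10010 < 0 and -33 < 0  ⇒  (a,b)_∞ = -1.
v=5: a=5^1·(≡2), b=5^2·(≡3) mod 5; (2|5)=-1, (3|5)=-1; (−1)^{1·2·2}·(-1)^2·(-1)^1 = -1.
v=3: a=3^2·(≡1), b=3^-1·(≡1) mod 3; (1|3)=+1, (1|3)=+1; (−1)^{2·-1·1}·(+1)^-1·(+1)^2 = +1.
v=11: a=11^3·(≡1), b=11^3·(≡8) mod 11; (1|11)=+1, (8|11)=-1; (−1)^{3·3·5}·(+1)^3·(-1)^3 = +1.
v=13: a=13^3·(≡4), b=13^4·(≡6) mod 13; (4|13)=+1, (6|13)=-1; (−1)^{3·4·6}·(+1)^4·(-1)^3 = -1.
(-10010, -33 / ℚ) ramifies at {2, 5, 13, ∞}: a division algebra.

[2, 5, 13, inf]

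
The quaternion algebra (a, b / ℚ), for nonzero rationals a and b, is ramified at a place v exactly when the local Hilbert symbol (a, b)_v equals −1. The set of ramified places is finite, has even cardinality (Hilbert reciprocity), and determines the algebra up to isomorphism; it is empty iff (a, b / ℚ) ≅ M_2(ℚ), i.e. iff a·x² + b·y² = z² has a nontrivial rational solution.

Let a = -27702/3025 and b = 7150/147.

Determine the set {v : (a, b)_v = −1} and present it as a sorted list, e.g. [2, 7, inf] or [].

(a, b) ≡ (-38, 858) mod (ℚ^×)²; places V = {2, 3, 5, 7, 11, 13, 19, ∞}.
(a,b)_7: α=0, u≡4; β=-2, v≡1 (mod 7); (4|7)=+1, (1|7)=+1; sign (−1)^0·+1^-2·+1^0 = +1.
(a,b)_19: α=1, u≡6; β=0, v≡14 (mod 19); (6|19)=+1, (14|19)=-1; sign (−1)^0·+1^0·-1^1 = -1.
(a,b)_13: α=0, u≡3; β=1, v≡1 (mod 13); (3|13)=+1, (1|13)=+1; sign (−1)^0·+1^1·+1^0 = +1.
(a,b)_3: α=6, u≡1; β=-1, v≡1 (mod 3); (1|3)=+1, (1|3)=+1; sign (−1)^0·+1^-1·+1^6 = +1.
(a,b)_5: α=-2, u≡3; β=2, v≡3 (mod 5); (3|5)=-1, (3|5)=-1; sign (−1)^0·-1^2·-1^-2 = +1.
(a,b)_2: α=1, β=1; u≡5, v≡5 (mod 8); ε(u)ε(v)=0·0, αω(v)=1·1, βω(u)=1·1; sum ≡ 0  ⇒  +1.
(a,b)_11: α=-2, u≡6; β=1, v≡3 (mod 11); (6|11)=-1, (3|11)=+1; sign (−1)^0·-1^1·+1^-2 = -1.
(a,b)_∞: sgn(-38)=−, sgn(858)=+, so +1.
Ram(-38, 858) = {11, 19}; no ℚ_11-point on the conic.

[11, 19]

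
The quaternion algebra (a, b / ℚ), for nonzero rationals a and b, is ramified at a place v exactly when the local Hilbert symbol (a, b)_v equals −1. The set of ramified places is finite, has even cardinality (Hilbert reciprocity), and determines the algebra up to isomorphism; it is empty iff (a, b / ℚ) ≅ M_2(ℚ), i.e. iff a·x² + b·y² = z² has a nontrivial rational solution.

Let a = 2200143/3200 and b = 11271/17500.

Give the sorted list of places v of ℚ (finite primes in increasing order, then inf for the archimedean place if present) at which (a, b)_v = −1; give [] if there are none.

Mod squares: a ≡ 36366, b ≡ 273. Check v ∈ {∞, 2, 3, 5, 7, 11, 13, 17, 19, 29}.
v=29: a=29^1·(≡9), b=29^0·(≡26) mod 29; (9|29)=+1, (26|29)=-1; (−1)^{1·0·14}·(+1)^0·(-1)^1 = -1.
v=∞: 36366 > 0 and 273 > 0  ⇒  (a,b)_∞ = +1.
v=3: a=3^1·(≡2), b=3^1·(≡1) mod 3; (2|3)=-1, (1|3)=+1; (−1)^{1·1·1}·(-1)^1·(+1)^1 = +1.
v=11: a=11^3·(≡8), b=11^0·(≡4) mod 11; (8|11)=-1, (4|11)=+1; (−1)^{3·0·5}·(-1)^0·(+1)^3 = +1.
v=19: a=19^1·(≡18), b=19^0·(≡4) mod 19; (18|19)=-1, (4|19)=+1; (−1)^{1·0·9}·(-1)^0·(+1)^1 = +1.
v=13: a=13^0·(≡5), b=13^1·(≡11) mod 13; (5|13)=-1, (11|13)=-1; (−1)^{0·1·6}·(-1)^1·(-1)^0 = -1.
v=2: v_2(a)=-7, v_2(b)=-2; units ≡ 7, 1 (mod 8); ε·ε+αω+βω = 1·0+-7·0+-2·0 ≡ 0  ⇒  (a,b)_2 = +1.
v=5: a=5^-2·(≡1), b=5^-4·(≡2) mod 5; (1|5)=+1, (2|5)=-1; (−1)^{-2·-4·2}·(+1)^-4·(-1)^-2 = +1.
v=7: a=7^0·(≡1), b=7^-1·(≡1) mod 7; (1|7)=+1, (1|7)=+1; (−1)^{0·-1·3}·(+1)^-1·(+1)^0 = +1.
v=17: a=17^0·(≡5), b=17^2·(≡8) mod 17; (5|17)=-1, (8|17)=+1; (−1)^{0·2·8}·(-1)^2·(+1)^0 = +1.
(36366, 273 / ℚ) ramifies at {13, 29}: a division algebra.

[13, 29]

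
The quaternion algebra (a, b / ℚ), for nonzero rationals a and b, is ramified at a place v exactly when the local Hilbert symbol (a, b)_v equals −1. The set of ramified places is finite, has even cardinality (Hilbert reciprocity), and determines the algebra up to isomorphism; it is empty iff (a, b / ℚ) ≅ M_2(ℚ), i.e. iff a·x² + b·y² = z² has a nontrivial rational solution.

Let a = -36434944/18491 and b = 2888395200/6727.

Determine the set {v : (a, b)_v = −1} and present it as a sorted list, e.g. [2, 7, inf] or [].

[7, 11]

Mod squares: a ≡ -391391, b ≡ 156009. Check v ∈ {∞, 2, 3, 5, 7, 11, 13, 17, 19, 23, 31, 41}.
v=5: a=5^0·(≡1), b=5^2·(≡4) mod 5; (1|5)=+1, (4|5)=+1; (−1)^{0·2·2}·(+1)^2·(+1)^0 = +1.
v=∞: -391391 < 0 and 156009 > 0  ⇒  (a,b)_∞ = +1.
v=17: a=17^1·(≡5), b=17^1·(≡10) mod 17; (5|17)=-1, (10|17)=-1; (−1)^{1·1·8}·(-1)^1·(-1)^1 = +1.
v=41: a=41^-2·(≡18), b=41^0·(≡33) mod 41; (18|41)=+1, (33|41)=+1; (−1)^{-2·0·20}·(+1)^0·(+1)^-2 = +1.
v=7: a=7^1·(≡3), b=7^-1·(≡6) mod 7; (3|7)=-1, (6|7)=-1; (−1)^{1·-1·3}·(-1)^-1·(-1)^1 = -1.
v=31: a=31^0·(≡17), b=31^-2·(≡12) mod 31; (17|31)=-1, (12|31)=-1; (−1)^{0·-2·15}·(-1)^-2·(-1)^0 = +1.
v=2: v_2(a)=10, v_2(b)=6; units ≡ 1, 1 (mod 8); ε·ε+αω+βω = 0·0+10·0+6·0 ≡ 0  ⇒  (a,b)_2 = +1.
v=13: a=13^1·(≡12), b=13^0·(≡9) mod 13; (12|13)=+1, (9|13)=+1; (−1)^{1·0·6}·(+1)^0·(+1)^1 = +1.
v=19: a=19^0·(≡16), b=19^1·(≡14) mod 19; (16|19)=+1, (14|19)=-1; (−1)^{0·1·9}·(+1)^1·(-1)^0 = +1.
v=23: a=23^1·(≡3), b=23^1·(≡7) mod 23; (3|23)=+1, (7|23)=-1; (−1)^{1·1·11}·(+1)^1·(-1)^1 = +1.
v=11: a=11^-1·(≡9), b=11^0·(≡7) mod 11; (9|11)=+1, (7|11)=-1; (−1)^{-1·0·5}·(+1)^0·(-1)^-1 = -1.
v=3: a=3^0·(≡1), b=3^5·(≡1) mod 3; (1|3)=+1, (1|3)=+1; (−1)^{0·5·1}·(+1)^5·(+1)^0 = +1.
Ram(-391391, 156009) = {7, 11}; no ℚ_7-point on the conic.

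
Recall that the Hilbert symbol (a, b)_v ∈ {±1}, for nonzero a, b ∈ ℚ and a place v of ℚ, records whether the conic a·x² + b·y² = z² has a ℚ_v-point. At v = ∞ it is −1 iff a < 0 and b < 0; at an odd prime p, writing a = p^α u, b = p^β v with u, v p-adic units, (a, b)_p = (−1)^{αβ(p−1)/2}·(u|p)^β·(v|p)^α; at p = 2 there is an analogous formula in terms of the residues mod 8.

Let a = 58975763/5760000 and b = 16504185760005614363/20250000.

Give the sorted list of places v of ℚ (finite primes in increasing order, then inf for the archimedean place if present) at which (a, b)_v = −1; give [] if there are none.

(a, b) ≡ (203, 13547) mod (ℚ^×)²; places V = {2, 3, 5, 7, 11, 19, 23, 29, 31, ∞}.
(a,b)_5: α=-4, u≡3; β=-6, v≡3 (mod 5); (3|5)=-1, (3|5)=-1; sign (−1)^0·-1^-6·-1^-4 = +1.
(a,b)_11: α=2, u≡1; β=4, v≡6 (mod 11); (1|11)=+1, (6|11)=-1; sign (−1)^0·+1^4·-1^2 = +1.
(a,b)_23: α=0, u≡11; β=1, v≡22 (mod 23); (11|23)=-1, (22|23)=-1; sign (−1)^0·-1^1·-1^0 = -1.
(a,b)_3: α=-2, u≡2; β=-4, v≡2 (mod 3); (2|3)=-1, (2|3)=-1; sign (−1)^0·-1^-4·-1^-2 = +1.
(a,b)_19: α=0, u≡14; β=1, v≡10 (mod 19); (14|19)=-1, (10|19)=-1; sign (−1)^0·-1^1·-1^0 = -1.
(a,b)_2: α=-10, β=-4; u≡3, v≡3 (mod 8); ε(u)ε(v)=1·1, αω(v)=-10·1, βω(u)=-4·1; sum ≡ 1  ⇒  -1.
(a,b)_∞: sgn(203)=+, sgn(13547)=+, so +1.
(a,b)_7: α=5, u≡2; β=6, v≡1 (mod 7); (2|7)=+1, (1|7)=+1; sign (−1)^0·+1^6·+1^5 = +1.
(a,b)_31: α=0, u≡11; β=1, v≡22 (mod 31); (11|31)=-1, (22|31)=-1; sign (−1)^0·-1^1·-1^0 = -1.
(a,b)_29: α=1, u≡4; β=4, v≡13 (mod 29); (4|29)=+1, (13|29)=+1; sign (−1)^0·+1^4·+1^1 = +1.
(203, 13547 / ℚ) ramifies at {2, 19, 23, 31}: a division algebra.

[2, 19, 23, 31]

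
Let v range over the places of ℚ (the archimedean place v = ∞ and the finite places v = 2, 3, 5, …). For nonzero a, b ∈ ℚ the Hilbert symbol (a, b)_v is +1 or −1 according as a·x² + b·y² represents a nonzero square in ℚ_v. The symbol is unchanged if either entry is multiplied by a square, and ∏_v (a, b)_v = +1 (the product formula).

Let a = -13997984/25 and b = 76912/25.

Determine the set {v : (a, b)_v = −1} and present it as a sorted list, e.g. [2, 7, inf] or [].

[2, 7, 11, 23]

Mod squares: a ≡ -874874, b ≡ 4807. Check v ∈ {∞, 2, 5, 7, 11, 13, 19, 23}.
v=∞: -874874 < 0 and 4807 > 0  ⇒  (a,b)_∞ = +1.
v=7: a=7^1·(≡5), b=7^0·(≡6) mod 7; (5|7)=-1, (6|7)=-1; (−1)^{1·0·3}·(-1)^0·(-1)^1 = -1.
v=23: a=23^1·(≡9), b=23^1·(≡16) mod 23; (9|23)=+1, (16|23)=+1; (−1)^{1·1·11}·(+1)^1·(+1)^1 = -1.
v=11: a=11^1·(≡8), b=11^1·(≡6) mod 11; (8|11)=-1, (6|11)=-1; (−1)^{1·1·5}·(-1)^1·(-1)^1 = -1.
v=5: a=5^-2·(≡1), b=5^-2·(≡2) mod 5; (1|5)=+1, (2|5)=-1; (−1)^{-2·-2·2}·(+1)^-2·(-1)^-2 = +1.
v=13: a=13^1·(≡4), b=13^0·(≡9) mod 13; (4|13)=+1, (9|13)=+1; (−1)^{1·0·6}·(+1)^0·(+1)^1 = +1.
v=2: v_2(a)=5, v_2(b)=4; units ≡ 3, 7 (mod 8); ε·ε+αω+βω = 1·1+5·0+4·1 ≡ 1  ⇒  (a,b)_2 = -1.
v=19: a=19^1·(≡14), b=19^1·(≡16) mod 19; (14|19)=-1, (16|19)=+1; (−1)^{1·1·9}·(-1)^1·(+1)^1 = +1.
Ram(-874874, 4807) = {2, 7, 11, 23}; no ℚ_2-point on the conic.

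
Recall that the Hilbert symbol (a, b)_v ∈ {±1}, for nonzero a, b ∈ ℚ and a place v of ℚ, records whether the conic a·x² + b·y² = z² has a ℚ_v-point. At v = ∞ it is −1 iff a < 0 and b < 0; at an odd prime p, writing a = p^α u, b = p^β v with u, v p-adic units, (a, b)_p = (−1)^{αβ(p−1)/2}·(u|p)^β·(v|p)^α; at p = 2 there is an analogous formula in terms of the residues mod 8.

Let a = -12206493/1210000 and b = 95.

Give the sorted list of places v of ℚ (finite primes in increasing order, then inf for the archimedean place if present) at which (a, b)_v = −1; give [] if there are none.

(a, b) ≡ (-13, 95) mod (ℚ^×)²; places V = {2, 3, 5, 11, 13, 17, 19, ∞}.
(a,b)_19: α=2, u≡16; β=1, v≡5 (mod 19); (16|19)=+1, (5|19)=+1; sign (−1)^0·+1^1·+1^2 = +1.
(a,b)_∞: sgn(-13)=−, sgn(95)=+, so +1.
(a,b)_11: α=-2, u≡9; β=0, v≡7 (mod 11); (9|11)=+1, (7|11)=-1; sign (−1)^0·+1^0·-1^-2 = +1.
(a,b)_13: α=1, u≡10; β=0, v≡4 (mod 13); (10|13)=+1, (4|13)=+1; sign (−1)^0·+1^0·+1^1 = +1.
(a,b)_17: α=2, u≡1; β=0, v≡10 (mod 17); (1|17)=+1, (10|17)=-1; sign (−1)^0·+1^0·-1^2 = +1.
(a,b)_3: α=2, u≡2; β=0, v≡2 (mod 3); (2|3)=-1, (2|3)=-1; sign (−1)^0·-1^0·-1^2 = +1.
(a,b)_5: α=-4, u≡2; β=1, v≡4 (mod 5); (2|5)=-1, (4|5)=+1; sign (−1)^0·-1^1·+1^-4 = -1.
(a,b)_2: α=-4, β=0; u≡3, v≡7 (mod 8); ε(u)ε(v)=1·1, αω(v)=-4·0, βω(u)=0·1; sum ≡ 1  ⇒  -1.
Ram(-13, 95) = {2, 5}; no ℚ_2-point on the conic.

[2, 5]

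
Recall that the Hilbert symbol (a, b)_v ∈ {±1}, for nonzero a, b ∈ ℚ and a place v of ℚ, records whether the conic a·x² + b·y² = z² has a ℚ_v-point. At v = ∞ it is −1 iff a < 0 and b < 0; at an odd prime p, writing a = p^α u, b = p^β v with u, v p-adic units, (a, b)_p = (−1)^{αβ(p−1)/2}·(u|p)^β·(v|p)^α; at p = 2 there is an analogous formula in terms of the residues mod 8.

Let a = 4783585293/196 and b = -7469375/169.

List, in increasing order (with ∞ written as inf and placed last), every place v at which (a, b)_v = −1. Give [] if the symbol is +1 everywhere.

Mod squares: a ≡ 631997, b ≡ -11951. Check v ∈ {∞, 2, 3, 5, 7, 13, 17, 19, 29, 31, 37}.
v=5: a=5^0·(≡3), b=5^4·(≡1) mod 5; (3|5)=-1, (1|5)=+1; (−1)^{0·4·2}·(-1)^4·(+1)^0 = +1.
v=17: a=17^0·(≡6), b=17^1·(≡10) mod 17; (6|17)=-1, (10|17)=-1; (−1)^{0·1·8}·(-1)^1·(-1)^0 = -1.
v=13: a=13^0·(≡6), b=13^-2·(≡9) mod 13; (6|13)=-1, (9|13)=+1; (−1)^{0·-2·6}·(-1)^-2·(+1)^0 = +1.
v=3: a=3^2·(≡2), b=3^0·(≡1) mod 3; (2|3)=-1, (1|3)=+1; (−1)^{2·0·1}·(-1)^0·(+1)^2 = +1.
v=∞: 631997 > 0 and -11951 < 0  ⇒  (a,b)_∞ = +1.
v=7: a=7^-2·(≡1), b=7^0·(≡3) mod 7; (1|7)=+1, (3|7)=-1; (−1)^{-2·0·3}·(+1)^0·(-1)^-2 = +1.
v=37: a=37^1·(≡29), b=37^1·(≡21) mod 37; (29|37)=-1, (21|37)=+1; (−1)^{1·1·18}·(-1)^1·(+1)^1 = -1.
v=19: a=19^1·(≡12), b=19^1·(≡17) mod 19; (12|19)=-1, (17|19)=+1; (−1)^{1·1·9}·(-1)^1·(+1)^1 = +1.
v=31: a=31^1·(≡10), b=31^0·(≡12) mod 31; (10|31)=+1, (12|31)=-1; (−1)^{1·0·15}·(+1)^0·(-1)^1 = -1.
v=29: a=29^3·(≡11), b=29^0·(≡27) mod 29; (11|29)=-1, (27|29)=-1; (−1)^{3·0·14}·(-1)^0·(-1)^3 = -1.
v=2: v_2(a)=-2, v_2(b)=0; units ≡ 5, 1 (mod 8); ε·ε+αω+βω = 0·0+-2·0+0·1 ≡ 0  ⇒  (a,b)_2 = +1.
|Ram(631997, -11951)| = 4, even; anisotropic at {17, 29, 31, 37}.

[17, 29, 31, 37]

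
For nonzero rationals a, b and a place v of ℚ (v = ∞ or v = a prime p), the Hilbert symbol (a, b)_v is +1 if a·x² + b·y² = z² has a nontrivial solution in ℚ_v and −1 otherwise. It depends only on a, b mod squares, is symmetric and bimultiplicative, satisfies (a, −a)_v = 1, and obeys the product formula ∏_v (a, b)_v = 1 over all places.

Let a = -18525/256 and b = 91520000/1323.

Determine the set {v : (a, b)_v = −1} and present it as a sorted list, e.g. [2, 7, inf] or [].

[3, 11]

Mod squares: a ≡ -741, b ≡ 429. Check v ∈ {∞, 2, 3, 5, 7, 11, 13, 19}.
v=3: a=3^1·(≡2), b=3^-3·(≡2) mod 3; (2|3)=-1, (2|3)=-1; (−1)^{1·-3·1}·(-1)^-3·(-1)^1 = -1.
v=2: v_2(a)=-8, v_2(b)=10; units ≡ 3, 5 (mod 8); ε·ε+αω+βω = 1·0+-8·1+10·1 ≡ 0  ⇒  (a,b)_2 = +1.
v=7: a=7^0·(≡1), b=7^-2·(≡2) mod 7; (1|7)=+1, (2|7)=+1; (−1)^{0·-2·3}·(+1)^-2·(+1)^0 = +1.
v=13: a=13^1·(≡2), b=13^1·(≡11) mod 13; (2|13)=-1, (11|13)=-1; (−1)^{1·1·6}·(-1)^1·(-1)^1 = +1.
v=11: a=11^0·(≡7), b=11^1·(≡6) mod 11; (7|11)=-1, (6|11)=-1; (−1)^{0·1·5}·(-1)^1·(-1)^0 = -1.
v=19: a=19^1·(≡12), b=19^0·(≡16) mod 19; (12|19)=-1, (16|19)=+1; (−1)^{1·0·9}·(-1)^0·(+1)^1 = +1.
v=5: a=5^2·(≡4), b=5^4·(≡4) mod 5; (4|5)=+1, (4|5)=+1; (−1)^{2·4·2}·(+1)^4·(+1)^2 = +1.
v=∞: -741 < 0 and 429 > 0  ⇒  (a,b)_∞ = +1.
Ram(-741, 429) = {3, 11}; no ℚ_3-point on the conic.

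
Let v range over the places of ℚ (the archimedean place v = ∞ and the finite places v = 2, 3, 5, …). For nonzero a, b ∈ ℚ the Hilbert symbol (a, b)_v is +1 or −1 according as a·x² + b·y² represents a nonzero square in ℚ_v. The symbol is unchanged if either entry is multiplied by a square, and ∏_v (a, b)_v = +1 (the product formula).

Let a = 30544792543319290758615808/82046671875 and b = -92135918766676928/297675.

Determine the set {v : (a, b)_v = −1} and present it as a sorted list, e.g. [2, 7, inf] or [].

(a, b) ≡ (269841, -760461) mod (ℚ^×)²; places V = {2, 3, 5, 7, 11, 13, 17, 29, 31, 37, ∞}.
(a,b)_37: α=1, u≡26; β=1, v≡14 (mod 37); (26|37)=+1, (14|37)=-1; sign (−1)^0·+1^1·-1^1 = -1.
(a,b)_17: α=5, u≡6; β=3, v≡12 (mod 17); (6|17)=-1, (12|17)=-1; sign (−1)^0·-1^3·-1^5 = +1.
(a,b)_3: α=-7, u≡1; β=-5, v≡1 (mod 3); (1|3)=+1, (1|3)=+1; sign (−1)^1·+1^-5·+1^-7 = -1.
(a,b)_11: α=3, u≡3; β=2, v≡6 (mod 11); (3|11)=+1, (6|11)=-1; sign (−1)^0·+1^2·-1^3 = -1.
(a,b)_5: α=-6, u≡4; β=-2, v≡1 (mod 5); (4|5)=+1, (1|5)=+1; sign (−1)^0·+1^-2·+1^-6 = +1.
(a,b)_13: α=3, u≡1; β=3, v≡12 (mod 13); (1|13)=+1, (12|13)=+1; sign (−1)^0·+1^3·+1^3 = +1.
(a,b)_7: α=-4, u≡5; β=-2, v≡3 (mod 7); (5|7)=-1, (3|7)=-1; sign (−1)^0·-1^-2·-1^-4 = +1.
(a,b)_29: α=2, u≡6; β=0, v≡25 (mod 29); (6|29)=+1, (25|29)=+1; sign (−1)^0·+1^0·+1^2 = +1.
(a,b)_31: α=4, u≡24; β=3, v≡27 (mod 31); (24|31)=-1, (27|31)=-1; sign (−1)^0·-1^3·-1^4 = -1.
(a,b)_2: α=8, β=6; u≡1, v≡3 (mod 8); ε(u)ε(v)=0·1, αω(v)=8·1, βω(u)=6·0; sum ≡ 0  ⇒  +1.
(a,b)_∞: sgn(269841)=+, sgn(-760461)=−, so +1.
|Ram(269841, -760461)| = 4, even; anisotropic at {3, 11, 31, 37}.

[3, 11, 31, 37]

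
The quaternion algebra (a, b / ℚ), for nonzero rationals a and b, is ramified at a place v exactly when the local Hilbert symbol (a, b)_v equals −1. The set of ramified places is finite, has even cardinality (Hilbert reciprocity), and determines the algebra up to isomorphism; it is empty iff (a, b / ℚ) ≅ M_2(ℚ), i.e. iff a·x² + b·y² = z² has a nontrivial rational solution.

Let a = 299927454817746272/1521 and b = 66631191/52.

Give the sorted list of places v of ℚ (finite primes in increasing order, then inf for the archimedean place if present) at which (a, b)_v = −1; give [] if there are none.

[3, 41]

(a, b) ≡ (38, 59163) mod (ℚ^×)²; places V = {2, 3, 11, 13, 19, 37, 41, ∞}.
(a,b)_13: α=-2, u≡4; β=-1, v≡4 (mod 13); (4|13)=+1, (4|13)=+1; sign (−1)^0·+1^-1·+1^-2 = +1.
(a,b)_2: α=5, β=-2; u≡3, v≡3 (mod 8); ε(u)ε(v)=1·1, αω(v)=5·1, βω(u)=-2·1; sum ≡ 0  ⇒  +1.
(a,b)_19: α=1, u≡2; β=0, v≡16 (mod 19); (2|19)=-1, (16|19)=+1; sign (−1)^0·-1^0·+1^1 = +1.
(a,b)_41: α=2, u≡3; β=1, v≡18 (mod 41); (3|41)=-1, (18|41)=+1; sign (−1)^0·-1^1·+1^2 = -1.
(a,b)_3: α=-2, u≡2; β=1, v≡2 (mod 3); (2|3)=-1, (2|3)=-1; sign (−1)^0·-1^1·-1^-2 = -1.
(a,b)_11: α=8, u≡1; β=4, v≡1 (mod 11); (1|11)=+1, (1|11)=+1; sign (−1)^0·+1^4·+1^8 = +1.
(a,b)_37: α=2, u≡11; β=1, v≡6 (mod 37); (11|37)=+1, (6|37)=-1; sign (−1)^0·+1^1·-1^2 = +1.
(a,b)_∞: sgn(38)=+, sgn(59163)=+, so +1.
Ram(38, 59163) = {3, 41}; no ℚ_3-point on the conic.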